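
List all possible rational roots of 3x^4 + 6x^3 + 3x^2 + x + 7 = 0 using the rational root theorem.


Rational root theorem: possible roots are ±p/q where:
  p divides the constant term (7): p ∈ {1, 7}
  q divides the leading coefficient (3): q ∈ {1, 3}

All possible rational roots: -7, -7/3, -1, -1/3, 1/3, 1, 7/3, 7

-7, -7/3, -1, -1/3, 1/3, 1, 7/3, 7


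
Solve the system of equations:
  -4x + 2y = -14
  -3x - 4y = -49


Using Cramer's rule:
Determinant D = (-4)(-4) - (-3)(2) = 16 + 6 = 22
Dx = (-14)(-4) - (-49)(2) = 56 + 98 = 154
Dy = (-4)(-49) - (-3)(-14) = 196 - 42 = 154
x = Dx/D = 154/22 = 7
y = Dy/D = 154/22 = 7

x = 7, y = 7


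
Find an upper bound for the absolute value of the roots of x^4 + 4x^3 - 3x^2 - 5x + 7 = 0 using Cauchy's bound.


Cauchy's bound: all roots r satisfy |r| <= 1 + max(|a_i/a_n|) for i = 0,...,n-1
where a_n is the leading coefficient.

Coefficients: [1, 4, -3, -5, 7]
Leading coefficient a_n = 1
Ratios |a_i/a_n|: 4, 3, 5, 7
Maximum ratio: 7
Cauchy's bound: |r| <= 1 + 7 = 8

Upper bound = 8


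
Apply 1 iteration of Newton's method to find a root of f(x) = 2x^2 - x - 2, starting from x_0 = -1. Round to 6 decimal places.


Newton's method: x_(n+1) = x_n - f(x_n)/f'(x_n)
f(x) = 2x^2 - x - 2
f'(x) = 4x - 1

Iteration 1:
  f(-1.000000) = 1.000000
  f'(-1.000000) = -5.000000
  x_1 = -1.000000 - (1.000000)/(-5.000000) = -0.800000

x_1 = -0.800000


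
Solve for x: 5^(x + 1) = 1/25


Express both sides with the same base.
1/25 = 5^(-2)
Since the bases match, equate exponents: x + 1 = -2
So x = -2 - (1) = -3

x = -3


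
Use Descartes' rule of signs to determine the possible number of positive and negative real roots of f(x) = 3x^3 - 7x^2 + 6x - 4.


Descartes' rule of signs:

For positive roots, count sign changes in f(x) = 3x^3 - 7x^2 + 6x - 4:
Signs of coefficients: +, -, +, -
Number of sign changes: 3
Possible positive real roots: 3, 1

For negative roots, examine f(-x) = -3x^3 - 7x^2 - 6x - 4:
Signs of coefficients: -, -, -, -
Number of sign changes: 0
Possible negative real roots: 0

Positive roots: 3 or 1; Negative roots: 0


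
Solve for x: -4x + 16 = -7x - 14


Starting with: -4x + 16 = -7x - 14
Move all x terms to left: (-4 + 7)x = -14 - 16
Simplify: 3x = -30
Divide both sides by 3: x = -10

x = -10


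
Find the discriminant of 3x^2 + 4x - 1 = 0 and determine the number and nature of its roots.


For ax^2 + bx + c = 0, discriminant D = b^2 - 4ac
Here a = 3, b = 4, c = -1
D = (4)^2 - 4(3)(-1) = 16 + 12 = 28

D = 28 > 0 but not a perfect square
The equation has 2 distinct real irrational roots.

Discriminant = 28, 2 distinct real irrational roots


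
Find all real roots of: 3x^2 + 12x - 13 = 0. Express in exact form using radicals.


Using the quadratic formula: x = (-b ± sqrt(b^2 - 4ac)) / (2a)
Here a = 3, b = 12, c = -13
Discriminant = b^2 - 4ac = 12^2 - 4(3)(-13) = 144 + 156 = 300
Since discriminant = 300 > 0, there are two real roots.
x = (-12 ± 10*sqrt(3)) / 6
Simplifying: x = (-6 ± 5*sqrt(3)) / 3
Numerically: x ≈ 0.8868 or x ≈ -4.8868

x = (-6 + 5*sqrt(3)) / 3 or x = (-6 - 5*sqrt(3)) / 3


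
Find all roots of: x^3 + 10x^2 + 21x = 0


The constant term is 0, so x = 0 is a root. Factor out x:
  x^2 + 10x + 21 = 0
Solve the quadratic x^2 + 10x + 21 = 0: discriminant = 10^2 - 4(1)(21) = 100 - 84 = 16.
sqrt(16) = 4, so x = (-10 ± 4)/2: x = -3 or x = -7.
Collecting all roots found:

x = -7, x = -3, x = 0


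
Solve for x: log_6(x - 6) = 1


Convert to exponential form: x - 6 = 6^1 = 6
x = 6 + 6 = 12
Check: log_6(12 - 6) = log_6(6) = log_6(6) = 1 ✓

x = 12


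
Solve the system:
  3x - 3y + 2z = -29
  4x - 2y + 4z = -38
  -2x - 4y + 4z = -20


Using Cramer's rule. Expand each determinant along the first row.
D  = 3*[(-2)*4 - 4*(-4)] - (-3)*[4*4 - 4*(-2)] + 2*[4*(-4) - (-2)*(-2)]
  = 3*(8) - (-3)*(24) + 2*(-20) = 56
Dx = (-29)*[(-2)*4 - 4*(-4)] - (-3)*[(-38)*4 - 4*(-20)] + 2*[(-38)*(-4) - (-2)*(-20)]
  = (-29)*(8) - (-3)*(-72) + 2*(112) = -224
Dy = 3*[(-38)*4 - 4*(-20)] - (-29)*[4*4 - 4*(-2)] + 2*[4*(-20) - (-38)*(-2)]
  = 3*(-72) - (-29)*(24) + 2*(-156) = 168
Dz = 3*[(-2)*(-20) - (-38)*(-4)] - (-3)*[4*(-20) - (-38)*(-2)] + (-29)*[4*(-4) - (-2)*(-2)]
  = 3*(-112) - (-3)*(-156) + (-29)*(-20) = -224
x = Dx/D = -224/56 = -4, y = Dy/D = 168/56 = 3, z = Dz/D = -224/56 = -4
Check eq1: (3)(-4) + (-3)(3) + (2)(-4) = -29 = -29 ✓
Check eq2: (4)(-4) + (-2)(3) + (4)(-4) = -38 = -38 ✓
Check eq3: (-2)(-4) + (-4)(3) + (4)(-4) = -20 = -20 ✓

x = -4, y = 3, z = -4


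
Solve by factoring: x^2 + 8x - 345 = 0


We need two numbers that multiply to -345 and add to 8.
Those numbers are 23 and -15 (since 23 * (-15) = -345 and 23 + (-15) = 8).
So x^2 + 8x - 345 = (x + 23)(x - 15) = 0
Setting each factor to zero: x = -23 or x = 15

x = -23, x = 15


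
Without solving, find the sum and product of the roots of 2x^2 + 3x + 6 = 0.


By Vieta's formulas for ax^2 + bx + c = 0:
  Sum of roots = -b/a
  Product of roots = c/a

Here a = 2, b = 3, c = 6
Sum = -(3)/2 = -3/2
Product = 6/2 = 3

Sum = -3/2, Product = 3


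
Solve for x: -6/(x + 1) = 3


Multiply both sides by (x + 1): -6 = 3(x + 1)
Distribute: -6 = 3x + 3
3x = -6 - 3 = -9
x = -3

x = -3


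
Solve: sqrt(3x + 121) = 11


Square both sides: 3x + 121 = 11^2 = 121
3x = 121 - 121 = 0
x = 0
Check: sqrt(3*0 + 121) = sqrt(121) = 11 ✓

x = 0


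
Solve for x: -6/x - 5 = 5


Subtract -5 from both sides: -6/x = 10
Multiply both sides by x: -6 = 10 * x
Divide by 10: x = -3/5

x = -3/5


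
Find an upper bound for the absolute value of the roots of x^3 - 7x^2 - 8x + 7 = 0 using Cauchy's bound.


Cauchy's bound: all roots r satisfy |r| <= 1 + max(|a_i/a_n|) for i = 0,...,n-1
where a_n is the leading coefficient.

Coefficients: [1, -7, -8, 7]
Leading coefficient a_n = 1
Ratios |a_i/a_n|: 7, 8, 7
Maximum ratio: 8
Cauchy's bound: |r| <= 1 + 8 = 9

Upper bound = 9


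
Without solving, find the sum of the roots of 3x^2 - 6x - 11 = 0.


By Vieta's formulas for ax^2 + bx + c = 0:
  Sum of roots = -b/a
  Product of roots = c/a

Here a = 3, b = -6, c = -11
Sum = -(-6)/3 = 2
Product = -11/3 = -11/3

Sum = 2


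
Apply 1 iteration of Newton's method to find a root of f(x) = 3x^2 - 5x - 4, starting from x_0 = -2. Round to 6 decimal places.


Newton's method: x_(n+1) = x_n - f(x_n)/f'(x_n)
f(x) = 3x^2 - 5x - 4
f'(x) = 6x - 5

Iteration 1:
  f(-2.000000) = 18.000000
  f'(-2.000000) = -17.000000
  x_1 = -2.000000 - (18.000000)/(-17.000000) = -0.941176

x_1 = -0.941176


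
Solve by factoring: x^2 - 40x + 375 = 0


We need two numbers that multiply to 375 and add to -40.
Those numbers are -15 and -25 (since (-15) * (-25) = 375 and (-15) + (-25) = -40).
So x^2 - 40x + 375 = (x - 15)(x - 25) = 0
Setting each factor to zero: x = 15 or x = 25

x = 15, x = 25


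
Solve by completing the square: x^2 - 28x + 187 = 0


Start: x^2 - 28x + 187 = 0
Move constant: x^2 - 28x = -187
Half of -28 is -14, squared is 196
Add 196 to both sides: x^2 - 28x + 196 = 9
(x - 14)^2 = 9
x - 14 = ±3
x = 14 + 3 = 17 or x = 14 - 3 = 11

x = 11, x = 17


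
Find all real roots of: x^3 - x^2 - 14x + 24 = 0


Let p(x) = x^3 - x^2 - 14x + 24. By the rational root theorem (leading coefficient 1), any rational root is an integer divisor of 24: try ±1, ±2, ... in turn.
Test x = 1: value = 10 ≠ 0.
Test x = -1: value = 36 ≠ 0.
Test x = 2: value = 0 ✓, so (x - 2) is a factor.
Synthetic division by (x - 2): bring down 1; 1(2) - 1 = 1; 1(2) - 14 = -12; (-12)(2) + 24 = 0 → quotient x^2 + x - 12, remainder 0.
Solve the quadratic x^2 + x - 12 = 0: discriminant = 1^2 - 4(1)(-12) = 1 + 48 = 49.
sqrt(49) = 7, so x = (-1 ± 7)/2: x = 3 or x = -4.

x = -4, x = 2, x = 3


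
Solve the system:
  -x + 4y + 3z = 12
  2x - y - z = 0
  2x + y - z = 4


Using Cramer's rule. Expand each determinant along the first row.
D  = (-1)*[(-1)*(-1) - (-1)*1] - 4*[2*(-1) - (-1)*2] + 3*[2*1 - (-1)*2]
  = (-1)*(2) - 4*(0) + 3*(4) = 10
Dx = 12*[(-1)*(-1) - (-1)*1] - 4*[0*(-1) - (-1)*4] + 3*[0*1 - (-1)*4]
  = 12*(2) - 4*(4) + 3*(4) = 20
Dy = (-1)*[0*(-1) - (-1)*4] - 12*[2*(-1) - (-1)*2] + 3*[2*4 - 0*2]
  = (-1)*(4) - 12*(0) + 3*(8) = 20
Dz = (-1)*[(-1)*4 - 0*1] - 4*[2*4 - 0*2] + 12*[2*1 - (-1)*2]
  = (-1)*(-4) - 4*(8) + 12*(4) = 20
x = Dx/D = 20/10 = 2, y = Dy/D = 20/10 = 2, z = Dz/D = 20/10 = 2
Check eq1: (-1)(2) + (4)(2) + (3)(2) = 12 = 12 ✓
Check eq2: (2)(2) + (-1)(2) + (-1)(2) = 0 = 0 ✓
Check eq3: (2)(2) + (1)(2) + (-1)(2) = 4 = 4 ✓

x = 2, y = 2, z = 2


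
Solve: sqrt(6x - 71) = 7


Square both sides: 6x - 71 = 7^2 = 49
6x = 49 + 71 = 120
x = 20
Check: sqrt(6*20 - 71) = sqrt(49) = 7 ✓

x = 20


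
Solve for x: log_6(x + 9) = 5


Convert to exponential form: x + 9 = 6^5 = 7776
x = 7776 - 9 = 7767
Check: log_6(7767 + 9) = log_6(7776) = log_6(7776) = 5 ✓

x = 7767


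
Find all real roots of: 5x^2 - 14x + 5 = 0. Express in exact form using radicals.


Using the quadratic formula: x = (-b ± sqrt(b^2 - 4ac)) / (2a)
Here a = 5, b = -14, c = 5
Discriminant = b^2 - 4ac = (-14)^2 - 4(5)(5) = 196 - 100 = 96
Since discriminant = 96 > 0, there are two real roots.
x = (14 ± 4*sqrt(6)) / 10
Simplifying: x = (7 ± 2*sqrt(6)) / 5
Numerically: x ≈ 2.3798 or x ≈ 0.4202

x = (7 + 2*sqrt(6)) / 5 or x = (7 - 2*sqrt(6)) / 5


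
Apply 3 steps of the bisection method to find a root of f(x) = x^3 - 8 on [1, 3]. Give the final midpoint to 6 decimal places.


f(x) = x^3 - 8
f(1) = -7 < 0
f(3) = 19 > 0

Step 1: midpoint = (1.000000 + 3.000000)/2 = 2.000000
  f(2.000000) = 0.000000
  f(mid) = 0, exact root found!

midpoint = 2.000000


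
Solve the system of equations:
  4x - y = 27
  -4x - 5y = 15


Using Cramer's rule:
Determinant D = (4)(-5) - (-4)(-1) = -20 - 4 = -24
Dx = (27)(-5) - (15)(-1) = -135 + 15 = -120
Dy = (4)(15) - (-4)(27) = 60 + 108 = 168
x = Dx/D = -120/-24 = 5
y = Dy/D = 168/-24 = -7

x = 5, y = -7


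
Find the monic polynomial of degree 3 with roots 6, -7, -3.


A monic polynomial with roots 6, -7, -3 is:
p(x) = (x - 6)(x + 7)(x + 3)
After multiplying by (x - 6): x - 6
After multiplying by (x + 7): x^2 + x - 42
After multiplying by (x + 3): x^3 + 4x^2 - 39x - 126

x^3 + 4x^2 - 39x - 126


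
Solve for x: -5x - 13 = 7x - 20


Starting with: -5x - 13 = 7x - 20
Move all x terms to left: (-5 - 7)x = -20 + 13
Simplify: -12x = -7
Divide both sides by -12: x = 7/12

x = 7/12


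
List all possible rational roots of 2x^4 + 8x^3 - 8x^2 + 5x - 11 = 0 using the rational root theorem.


Rational root theorem: possible roots are ±p/q where:
  p divides the constant term (-11): p ∈ {1, 11}
  q divides the leading coefficient (2): q ∈ {1, 2}

All possible rational roots: -11, -11/2, -1, -1/2, 1/2, 1, 11/2, 11

-11, -11/2, -1, -1/2, 1/2, 1, 11/2, 11


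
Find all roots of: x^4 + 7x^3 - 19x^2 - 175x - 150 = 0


Let p(x) = x^4 + 7x^3 - 19x^2 - 175x - 150. By the rational root theorem (leading coefficient 1), any rational root is an integer divisor of 150: try ±1, ±2, ... in turn.
Test x = 1: value = -336 ≠ 0.
Test x = -1: value = 0 ✓, so (x + 1) is a factor.
Synthetic division by (x + 1): bring down 1; 1(-1) + 7 = 6; 6(-1) - 19 = -25; (-25)(-1) - 175 = -150; (-150)(-1) - 150 = 0 → quotient x^3 + 6x^2 - 25x - 150, remainder 0.
Continue with the quotient x^3 + 6x^2 - 25x - 150 (candidates must divide 150; re-test x = -1 first in case it repeats).
Test x = -1: value = -120 ≠ 0.
Test x = 2: value = -168 ≠ 0.
Test x = -2: value = -84 ≠ 0.
Test x = 3: value = -144 ≠ 0.
Test x = -3: value = -48 ≠ 0.
Test x = 5: value = 0 ✓, so (x - 5) is a factor.
Synthetic division by (x - 5): bring down 1; 1(5) + 6 = 11; 11(5) - 25 = 30; 30(5) - 150 = 0 → quotient x^2 + 11x + 30, remainder 0.
Solve the quadratic x^2 + 11x + 30 = 0: discriminant = 11^2 - 4(1)(30) = 121 - 120 = 1.
sqrt(1) = 1, so x = (-11 ± 1)/2: x = -5 or x = -6.
Collecting all roots found:

x = -6, x = -5, x = -1, x = 5


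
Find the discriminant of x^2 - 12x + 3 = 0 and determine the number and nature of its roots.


For ax^2 + bx + c = 0, discriminant D = b^2 - 4ac
Here a = 1, b = -12, c = 3
D = (-12)^2 - 4(1)(3) = 144 - 12 = 132

D = 132 > 0 but not a perfect square
The equation has 2 distinct real irrational roots.

Discriminant = 132, 2 distinct real irrational roots


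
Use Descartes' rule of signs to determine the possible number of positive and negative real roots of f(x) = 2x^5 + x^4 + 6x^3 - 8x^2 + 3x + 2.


Descartes' rule of signs:

For positive roots, count sign changes in f(x) = 2x^5 + x^4 + 6x^3 - 8x^2 + 3x + 2:
Signs of coefficients: +, +, +, -, +, +
Number of sign changes: 2
Possible positive real roots: 2, 0

For negative roots, examine f(-x) = -2x^5 + x^4 - 6x^3 - 8x^2 - 3x + 2:
Signs of coefficients: -, +, -, -, -, +
Number of sign changes: 3
Possible negative real roots: 3, 1

Positive roots: 2 or 0; Negative roots: 3 or 1


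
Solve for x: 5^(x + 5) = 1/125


Express both sides with the same base.
1/125 = 5^(-3)
Since the bases match, equate exponents: x + 5 = -3
So x = -3 - (5) = -8

x = -8


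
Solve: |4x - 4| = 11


An absolute value equation |expr| = 11 gives two cases:
Case 1: 4x - 4 = 11
  4x = 15, so x = 15/4
Case 2: 4x - 4 = -11
  4x = -7, so x = -7/4

x = -7/4, x = 15/4


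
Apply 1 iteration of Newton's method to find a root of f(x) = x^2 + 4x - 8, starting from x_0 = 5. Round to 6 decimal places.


Newton's method: x_(n+1) = x_n - f(x_n)/f'(x_n)
f(x) = x^2 + 4x - 8
f'(x) = 2x + 4

Iteration 1:
  f(5.000000) = 37.000000
  f'(5.000000) = 14.000000
  x_1 = 5.000000 - (37.000000)/(14.000000) = 2.357143

x_1 = 2.357143


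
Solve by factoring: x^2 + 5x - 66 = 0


We need two numbers that multiply to -66 and add to 5.
Those numbers are 11 and -6 (since 11 * (-6) = -66 and 11 + (-6) = 5).
So x^2 + 5x - 66 = (x + 11)(x - 6) = 0
Setting each factor to zero: x = -11 or x = 6

x = -11, x = 6


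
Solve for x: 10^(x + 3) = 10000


Express both sides with the same base.
10000 = 10^4
Since the bases match, equate exponents: x + 3 = 4
So x = 4 - (3) = 1

x = 1


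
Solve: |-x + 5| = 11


An absolute value equation |expr| = 11 gives two cases:
Case 1: -x + 5 = 11
  -x = 6, so x = -6
Case 2: -x + 5 = -11
  -x = -16, so x = 16

x = -6, x = 16


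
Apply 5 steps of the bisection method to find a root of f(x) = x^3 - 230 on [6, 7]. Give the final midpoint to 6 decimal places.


f(x) = x^3 - 230
f(6) = -14 < 0
f(7) = 113 > 0

Step 1: midpoint = (6.000000 + 7.000000)/2 = 6.500000
  f(6.500000) = 44.625000
  f(mid) > 0, so root is in [6.000000, 6.500000]

Step 2: midpoint = (6.000000 + 6.500000)/2 = 6.250000
  f(6.250000) = 14.140625
  f(mid) > 0, so root is in [6.000000, 6.250000]

Step 3: midpoint = (6.000000 + 6.250000)/2 = 6.125000
  f(6.125000) = -0.216797
  f(mid) < 0, so root is in [6.125000, 6.250000]

Step 4: midpoint = (6.125000 + 6.250000)/2 = 6.187500
  f(6.187500) = 6.889404
  f(mid) > 0, so root is in [6.125000, 6.187500]

Step 5: midpoint = (6.125000 + 6.187500)/2 = 6.156250
  f(6.156250) = 3.318268
  f(mid) > 0, so root is in [6.125000, 6.156250]

midpoint = 6.156250


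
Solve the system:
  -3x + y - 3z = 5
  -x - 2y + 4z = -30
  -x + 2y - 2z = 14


Using Cramer's rule. Expand each determinant along the first row.
D  = (-3)*[(-2)*(-2) - 4*2] - 1*[(-1)*(-2) - 4*(-1)] + (-3)*[(-1)*2 - (-2)*(-1)]
  = (-3)*(-4) - 1*(6) + (-3)*(-4) = 18
Dx = 5*[(-2)*(-2) - 4*2] - 1*[(-30)*(-2) - 4*14] + (-3)*[(-30)*2 - (-2)*14]
  = 5*(-4) - 1*(4) + (-3)*(-32) = 72
Dy = (-3)*[(-30)*(-2) - 4*14] - 5*[(-1)*(-2) - 4*(-1)] + (-3)*[(-1)*14 - (-30)*(-1)]
  = (-3)*(4) - 5*(6) + (-3)*(-44) = 90
Dz = (-3)*[(-2)*14 - (-30)*2] - 1*[(-1)*14 - (-30)*(-1)] + 5*[(-1)*2 - (-2)*(-1)]
  = (-3)*(32) - 1*(-44) + 5*(-4) = -72
x = Dx/D = 72/18 = 4, y = Dy/D = 90/18 = 5, z = Dz/D = -72/18 = -4
Check eq1: (-3)(4) + (1)(5) + (-3)(-4) = 5 = 5 ✓
Check eq2: (-1)(4) + (-2)(5) + (4)(-4) = -30 = -30 ✓
Check eq3: (-1)(4) + (2)(5) + (-2)(-4) = 14 = 14 ✓

x = 4, y = 5, z = -4


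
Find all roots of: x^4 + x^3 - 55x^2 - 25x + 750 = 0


Let p(x) = x^4 + x^3 - 55x^2 - 25x + 750. By the rational root theorem (leading coefficient 1), any rational root is an integer divisor of 750: try ±1, ±2, ... in turn.
Test x = 1: value = 672 ≠ 0.
Test x = -1: value = 720 ≠ 0.
Test x = 2: value = 504 ≠ 0.
Test x = -2: value = 588 ≠ 0.
Test x = 3: value = 288 ≠ 0.
Test x = -3: value = 384 ≠ 0.
Test x = 5: value = 0 ✓, so (x - 5) is a factor.
Synthetic division by (x - 5): bring down 1; 1(5) + 1 = 6; 6(5) - 55 = -25; (-25)(5) - 25 = -150; (-150)(5) + 750 = 0 → quotient x^3 + 6x^2 - 25x - 150, remainder 0.
Continue with the quotient x^3 + 6x^2 - 25x - 150 (candidates must divide 150; re-test x = 5 first in case it repeats).
Test x = 5: value = 0 ✓, so (x - 5) is a factor.
Synthetic division by (x - 5): bring down 1; 1(5) + 6 = 11; 11(5) - 25 = 30; 30(5) - 150 = 0 → quotient x^2 + 11x + 30, remainder 0.
Solve the quadratic x^2 + 11x + 30 = 0: discriminant = 11^2 - 4(1)(30) = 121 - 120 = 1.
sqrt(1) = 1, so x = (-11 ± 1)/2: x = -5 or x = -6.
Collecting all roots found:

x = -6, x = -5, x = 5 (multiplicity 2)


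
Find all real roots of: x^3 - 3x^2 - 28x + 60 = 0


Let p(x) = x^3 - 3x^2 - 28x + 60. By the rational root theorem (leading coefficient 1), any rational root is an integer divisor of 60: try ±1, ±2, ... in turn.
Test x = 1: value = 30 ≠ 0.
Test x = -1: value = 84 ≠ 0.
Test x = 2: value = 0 ✓, so (x - 2) is a factor.
Synthetic division by (x - 2): bring down 1; 1(2) - 3 = -1; (-1)(2) - 28 = -30; (-30)(2) + 60 = 0 → quotient x^2 - x - 30, remainder 0.
Solve the quadratic x^2 - x - 30 = 0: discriminant = (-1)^2 - 4(1)(-30) = 1 + 120 = 121.
sqrt(121) = 11, so x = (1 ± 11)/2: x = 6 or x = -5.

x = -5, x = 2, x = 6


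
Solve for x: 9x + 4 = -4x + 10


Starting with: 9x + 4 = -4x + 10
Move all x terms to left: (9 + 4)x = 10 - 4
Simplify: 13x = 6
Divide both sides by 13: x = 6/13

x = 6/13


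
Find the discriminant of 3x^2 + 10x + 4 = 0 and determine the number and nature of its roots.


For ax^2 + bx + c = 0, discriminant D = b^2 - 4ac
Here a = 3, b = 10, c = 4
D = (10)^2 - 4(3)(4) = 100 - 48 = 52

D = 52 > 0 but not a perfect square
The equation has 2 distinct real irrational roots.

Discriminant = 52, 2 distinct real irrational roots


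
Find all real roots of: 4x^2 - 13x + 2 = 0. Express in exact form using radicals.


Using the quadratic formula: x = (-b ± sqrt(b^2 - 4ac)) / (2a)
Here a = 4, b = -13, c = 2
Discriminant = b^2 - 4ac = (-13)^2 - 4(4)(2) = 169 - 32 = 137
Since discriminant = 137 > 0, there are two real roots.
x = (13 ± sqrt(137)) / 8
Numerically: x ≈ 3.0881 or x ≈ 0.1619

x = (13 + sqrt(137)) / 8 or x = (13 - sqrt(137)) / 8


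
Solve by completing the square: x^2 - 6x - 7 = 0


Start: x^2 - 6x - 7 = 0
Move constant: x^2 - 6x = 7
Half of -6 is -3, squared is 9
Add 9 to both sides: x^2 - 6x + 9 = 16
(x - 3)^2 = 16
x - 3 = ±4
x = 3 + 4 = 7 or x = 3 - 4 = -1

x = -1, x = 7


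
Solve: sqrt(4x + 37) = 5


Square both sides: 4x + 37 = 5^2 = 25
4x = 25 - 37 = -12
x = -3
Check: sqrt(4*(-3) + 37) = sqrt(25) = 5 ✓

x = -3


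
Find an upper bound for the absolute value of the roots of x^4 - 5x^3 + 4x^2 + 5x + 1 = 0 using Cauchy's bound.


Cauchy's bound: all roots r satisfy |r| <= 1 + max(|a_i/a_n|) for i = 0,...,n-1
where a_n is the leading coefficient.

Coefficients: [1, -5, 4, 5, 1]
Leading coefficient a_n = 1
Ratios |a_i/a_n|: 5, 4, 5, 1
Maximum ratio: 5
Cauchy's bound: |r| <= 1 + 5 = 6

Upper bound = 6


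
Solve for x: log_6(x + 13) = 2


Convert to exponential form: x + 13 = 6^2 = 36
x = 36 - 13 = 23
Check: log_6(23 + 13) = log_6(36) = log_6(36) = 2 ✓

x = 23


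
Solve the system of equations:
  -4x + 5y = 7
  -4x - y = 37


Using Cramer's rule:
Determinant D = (-4)(-1) - (-4)(5) = 4 + 20 = 24
Dx = (7)(-1) - (37)(5) = -7 - 185 = -192
Dy = (-4)(37) - (-4)(7) = -148 + 28 = -120
x = Dx/D = -192/24 = -8
y = Dy/D = -120/24 = -5

x = -8, y = -5


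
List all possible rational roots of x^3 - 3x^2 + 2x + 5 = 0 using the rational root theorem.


Rational root theorem: possible roots are ±p/q where:
  p divides the constant term (5): p ∈ {1, 5}
  q divides the leading coefficient (1): q ∈ {1}

All possible rational roots: -5, -1, 1, 5

-5, -1, 1, 5


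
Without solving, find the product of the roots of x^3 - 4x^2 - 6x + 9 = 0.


By Vieta's formulas for x^3 + bx^2 + cx + d = 0:
  r1 + r2 + r3 = -b/a = 4
  r1*r2 + r1*r3 + r2*r3 = c/a = -6
  r1*r2*r3 = -d/a = -9


Product = -9


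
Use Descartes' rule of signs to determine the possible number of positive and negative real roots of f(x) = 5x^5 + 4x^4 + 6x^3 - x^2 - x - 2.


Descartes' rule of signs:

For positive roots, count sign changes in f(x) = 5x^5 + 4x^4 + 6x^3 - x^2 - x - 2:
Signs of coefficients: +, +, +, -, -, -
Number of sign changes: 1
Possible positive real roots: 1

For negative roots, examine f(-x) = -5x^5 + 4x^4 - 6x^3 - x^2 + x - 2:
Signs of coefficients: -, +, -, -, +, -
Number of sign changes: 4
Possible negative real roots: 4, 2, 0

Positive roots: 1; Negative roots: 4 or 2 or 0


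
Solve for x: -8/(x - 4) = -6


Multiply both sides by (x - 4): -8 = -6(x - 4)
Distribute: -8 = -6x + 24
-6x = -8 - 24 = -32
x = 16/3

x = 16/3


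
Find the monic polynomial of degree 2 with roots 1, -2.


A monic polynomial with roots 1, -2 is:
p(x) = (x - 1)(x + 2)
After multiplying by (x - 1): x - 1
After multiplying by (x + 2): x^2 + x - 2

x^2 + x - 2


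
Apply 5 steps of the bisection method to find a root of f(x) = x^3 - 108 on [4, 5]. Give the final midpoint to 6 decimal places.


f(x) = x^3 - 108
f(4) = -44 < 0
f(5) = 17 > 0

Step 1: midpoint = (4.000000 + 5.000000)/2 = 4.500000
  f(4.500000) = -16.875000
  f(mid) < 0, so root is in [4.500000, 5.000000]

Step 2: midpoint = (4.500000 + 5.000000)/2 = 4.750000
  f(4.750000) = -0.828125
  f(mid) < 0, so root is in [4.750000, 5.000000]

Step 3: midpoint = (4.750000 + 5.000000)/2 = 4.875000
  f(4.875000) = 7.857422
  f(mid) > 0, so root is in [4.750000, 4.875000]

Step 4: midpoint = (4.750000 + 4.875000)/2 = 4.812500
  f(4.812500) = 3.458252
  f(mid) > 0, so root is in [4.750000, 4.812500]

Step 5: midpoint = (4.750000 + 4.812500)/2 = 4.781250
  f(4.781250) = 1.301056
  f(mid) > 0, so root is in [4.750000, 4.781250]

midpoint = 4.781250


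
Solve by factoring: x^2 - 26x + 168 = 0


We need two numbers that multiply to 168 and add to -26.
Those numbers are -14 and -12 (since (-14) * (-12) = 168 and (-14) + (-12) = -26).
So x^2 - 26x + 168 = (x - 14)(x - 12) = 0
Setting each factor to zero: x = 14 or x = 12

x = 12, x = 14


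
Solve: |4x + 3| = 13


An absolute value equation |expr| = 13 gives two cases:
Case 1: 4x + 3 = 13
  4x = 10, so x = 5/2
Case 2: 4x + 3 = -13
  4x = -16, so x = -4

x = -4, x = 5/2


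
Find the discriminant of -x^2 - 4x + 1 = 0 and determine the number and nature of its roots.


For ax^2 + bx + c = 0, discriminant D = b^2 - 4ac
Here a = -1, b = -4, c = 1
D = (-4)^2 - 4(-1)(1) = 16 + 4 = 20

D = 20 > 0 but not a perfect square
The equation has 2 distinct real irrational roots.

Discriminant = 20, 2 distinct real irrational roots


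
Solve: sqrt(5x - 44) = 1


Square both sides: 5x - 44 = 1^2 = 1
5x = 1 + 44 = 45
x = 9
Check: sqrt(5*9 - 44) = sqrt(1) = 1 ✓

x = 9


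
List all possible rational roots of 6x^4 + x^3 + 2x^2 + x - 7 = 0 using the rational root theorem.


Rational root theorem: possible roots are ±p/q where:
  p divides the constant term (-7): p ∈ {1, 7}
  q divides the leading coefficient (6): q ∈ {1, 2, 3, 6}

All possible rational roots: -7, -7/2, -7/3, -7/6, -1, -1/2, -1/3, -1/6, 1/6, 1/3, 1/2, 1, 7/6, 7/3, 7/2, 7

-7, -7/2, -7/3, -7/6, -1, -1/2, -1/3, -1/6, 1/6, 1/3, 1/2, 1, 7/6, 7/3, 7/2, 7


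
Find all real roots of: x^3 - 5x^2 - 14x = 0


The constant term is 0, so x = 0 is a root. Factor out x:
  x(x^2 - 5x - 14) = 0
Solve the quadratic x^2 - 5x - 14 = 0: discriminant = (-5)^2 - 4(1)(-14) = 25 + 56 = 81.
sqrt(81) = 9, so x = (5 ± 9)/2: x = 7 or x = -2.

x = -2, x = 0, x = 7


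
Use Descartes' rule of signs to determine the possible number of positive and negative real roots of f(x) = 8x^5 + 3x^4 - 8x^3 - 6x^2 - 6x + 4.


Descartes' rule of signs:

For positive roots, count sign changes in f(x) = 8x^5 + 3x^4 - 8x^3 - 6x^2 - 6x + 4:
Signs of coefficients: +, +, -, -, -, +
Number of sign changes: 2
Possible positive real roots: 2, 0

For negative roots, examine f(-x) = -8x^5 + 3x^4 + 8x^3 - 6x^2 + 6x + 4:
Signs of coefficients: -, +, +, -, +, +
Number of sign changes: 3
Possible negative real roots: 3, 1

Positive roots: 2 or 0; Negative roots: 3 or 1


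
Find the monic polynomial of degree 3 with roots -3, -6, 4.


A monic polynomial with roots -3, -6, 4 is:
p(x) = (x + 3)(x + 6)(x - 4)
After multiplying by (x + 3): x + 3
After multiplying by (x + 6): x^2 + 9x + 18
After multiplying by (x - 4): x^3 + 5x^2 - 18x - 72

x^3 + 5x^2 - 18x - 72


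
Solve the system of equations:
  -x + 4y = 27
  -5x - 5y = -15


Using Cramer's rule:
Determinant D = (-1)(-5) - (-5)(4) = 5 + 20 = 25
Dx = (27)(-5) - (-15)(4) = -135 + 60 = -75
Dy = (-1)(-15) - (-5)(27) = 15 + 135 = 150
x = Dx/D = -75/25 = -3
y = Dy/D = 150/25 = 6

x = -3, y = 6


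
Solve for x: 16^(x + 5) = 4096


Express both sides with the same base.
4096 = 16^3
Since the bases match, equate exponents: x + 5 = 3
So x = 3 - (5) = -2

x = -2


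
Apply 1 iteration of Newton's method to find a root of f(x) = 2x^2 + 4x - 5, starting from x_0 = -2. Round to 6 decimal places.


Newton's method: x_(n+1) = x_n - f(x_n)/f'(x_n)
f(x) = 2x^2 + 4x - 5
f'(x) = 4x + 4

Iteration 1:
  f(-2.000000) = -5.000000
  f'(-2.000000) = -4.000000
  x_1 = -2.000000 - (-5.000000)/(-4.000000) = -3.250000

x_1 = -3.250000


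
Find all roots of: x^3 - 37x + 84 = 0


Let p(x) = x^3 - 37x + 84. By the rational root theorem (leading coefficient 1), any rational root is an integer divisor of 84: try ±1, ±2, ... in turn.
Test x = 1: value = 48 ≠ 0.
Test x = -1: value = 120 ≠ 0.
Test x = 2: value = 18 ≠ 0.
Test x = -2: value = 150 ≠ 0.
Test x = 3: value = 0 ✓, so (x - 3) is a factor.
Synthetic division by (x - 3): bring down 1; 1(3) + 0 = 3; 3(3) - 37 = -28; (-28)(3) + 84 = 0 → quotient x^2 + 3x - 28, remainder 0.
Solve the quadratic x^2 + 3x - 28 = 0: discriminant = 3^2 - 4(1)(-28) = 9 + 112 = 121.
sqrt(121) = 11, so x = (-3 ± 11)/2: x = 4 or x = -7.
Collecting all roots found:

x = -7, x = 3, x = 4


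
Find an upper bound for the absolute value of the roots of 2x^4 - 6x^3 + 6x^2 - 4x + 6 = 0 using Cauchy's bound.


Cauchy's bound: all roots r satisfy |r| <= 1 + max(|a_i/a_n|) for i = 0,...,n-1
where a_n is the leading coefficient.

Coefficients: [2, -6, 6, -4, 6]
Leading coefficient a_n = 2
Ratios |a_i/a_n|: 3, 3, 2, 3
Maximum ratio: 3
Cauchy's bound: |r| <= 1 + 3 = 4

Upper bound = 4


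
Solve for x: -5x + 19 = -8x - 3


Starting with: -5x + 19 = -8x - 3
Move all x terms to left: (-5 + 8)x = -3 - 19
Simplify: 3x = -22
Divide both sides by 3: x = -22/3

x = -22/3


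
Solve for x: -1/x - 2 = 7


Subtract -2 from both sides: -1/x = 9
Multiply both sides by x: -1 = 9 * x
Divide by 9: x = -1/9

x = -1/9


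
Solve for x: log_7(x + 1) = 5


Convert to exponential form: x + 1 = 7^5 = 16807
x = 16807 - 1 = 16806
Check: log_7(16806 + 1) = log_7(16807) = log_7(16807) = 5 ✓

x = 16806


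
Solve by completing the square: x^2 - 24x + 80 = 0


Start: x^2 - 24x + 80 = 0
Move constant: x^2 - 24x = -80
Half of -24 is -12, squared is 144
Add 144 to both sides: x^2 - 24x + 144 = 64
(x - 12)^2 = 64
x - 12 = ±8
x = 12 + 8 = 20 or x = 12 - 8 = 4

x = 4, x = 20


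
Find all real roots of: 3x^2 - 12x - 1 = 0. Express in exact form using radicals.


Using the quadratic formula: x = (-b ± sqrt(b^2 - 4ac)) / (2a)
Here a = 3, b = -12, c = -1
Discriminant = b^2 - 4ac = (-12)^2 - 4(3)(-1) = 144 + 12 = 156
Since discriminant = 156 > 0, there are two real roots.
x = (12 ± 2*sqrt(39)) / 6
Simplifying: x = (6 ± sqrt(39)) / 3
Numerically: x ≈ 4.0817 or x ≈ -0.0817

x = (6 + sqrt(39)) / 3 or x = (6 - sqrt(39)) / 3


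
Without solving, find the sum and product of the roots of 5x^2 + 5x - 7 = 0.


By Vieta's formulas for ax^2 + bx + c = 0:
  Sum of roots = -b/a
  Product of roots = c/a

Here a = 5, b = 5, c = -7
Sum = -(5)/5 = -1
Product = -7/5 = -7/5

Sum = -1, Product = -7/5


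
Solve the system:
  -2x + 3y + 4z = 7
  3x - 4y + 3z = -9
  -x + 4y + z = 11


Using Cramer's rule. Expand each determinant along the first row.
D  = (-2)*[(-4)*1 - 3*4] - 3*[3*1 - 3*(-1)] + 4*[3*4 - (-4)*(-1)]
  = (-2)*(-16) - 3*(6) + 4*(8) = 46
Dx = 7*[(-4)*1 - 3*4] - 3*[(-9)*1 - 3*11] + 4*[(-9)*4 - (-4)*11]
  = 7*(-16) - 3*(-42) + 4*(8) = 46
Dy = (-2)*[(-9)*1 - 3*11] - 7*[3*1 - 3*(-1)] + 4*[3*11 - (-9)*(-1)]
  = (-2)*(-42) - 7*(6) + 4*(24) = 138
Dz = (-2)*[(-4)*11 - (-9)*4] - 3*[3*11 - (-9)*(-1)] + 7*[3*4 - (-4)*(-1)]
  = (-2)*(-8) - 3*(24) + 7*(8) = 0
x = Dx/D = 46/46 = 1, y = Dy/D = 138/46 = 3, z = Dz/D = 0/46 = 0
Check eq1: (-2)(1) + (3)(3) + (4)(0) = 7 = 7 ✓
Check eq2: (3)(1) + (-4)(3) + (3)(0) = -9 = -9 ✓
Check eq3: (-1)(1) + (4)(3) + (1)(0) = 11 = 11 ✓

x = 1, y = 3, z = 0


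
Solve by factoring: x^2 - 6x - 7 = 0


We need two numbers that multiply to -7 and add to -6.
Those numbers are 1 and -7 (since 1 * (-7) = -7 and 1 + (-7) = -6).
So x^2 - 6x - 7 = (x + 1)(x - 7) = 0
Setting each factor to zero: x = -1 or x = 7

x = -1, x = 7


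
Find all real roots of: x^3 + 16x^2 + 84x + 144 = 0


Let p(x) = x^3 + 16x^2 + 84x + 144. By the rational root theorem (leading coefficient 1), any rational root is an integer divisor of 144: try ±1, ±2, ... in turn.
Test x = 1: value = 245 ≠ 0.
Test x = -1: value = 75 ≠ 0.
Test x = 2: value = 384 ≠ 0.
Test x = -2: value = 32 ≠ 0.
Test x = 3: value = 567 ≠ 0.
Test x = -3: value = 9 ≠ 0.
Test x = 4: value = 800 ≠ 0.
Test x = -4: value = 0 ✓, so (x + 4) is a factor.
Synthetic division by (x + 4): bring down 1; 1(-4) + 16 = 12; 12(-4) + 84 = 36; 36(-4) + 144 = 0 → quotient x^2 + 12x + 36, remainder 0.
Solve the quadratic x^2 + 12x + 36 = 0: discriminant = 12^2 - 4(1)(36) = 144 - 144 = 0.
Discriminant = 0, so a double root: x = -12/2 = -6.

x = -6 (multiplicity 2), x = -4


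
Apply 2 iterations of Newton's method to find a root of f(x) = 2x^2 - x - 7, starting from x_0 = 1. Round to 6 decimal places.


Newton's method: x_(n+1) = x_n - f(x_n)/f'(x_n)
f(x) = 2x^2 - x - 7
f'(x) = 4x - 1

Iteration 1:
  f(1.000000) = -6.000000
  f'(1.000000) = 3.000000
  x_1 = 1.000000 - (-6.000000)/(3.000000) = 3.000000

Iteration 2:
  f(3.000000) = 8.000000
  f'(3.000000) = 11.000000
  x_2 = 3.000000 - (8.000000)/(11.000000) = 2.272727

x_2 = 2.272727


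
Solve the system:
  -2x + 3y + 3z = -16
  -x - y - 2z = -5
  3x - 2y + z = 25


Using Cramer's rule. Expand each determinant along the first row.
D  = (-2)*[(-1)*1 - (-2)*(-2)] - 3*[(-1)*1 - (-2)*3] + 3*[(-1)*(-2) - (-1)*3]
  = (-2)*(-5) - 3*(5) + 3*(5) = 10
Dx = (-16)*[(-1)*1 - (-2)*(-2)] - 3*[(-5)*1 - (-2)*25] + 3*[(-5)*(-2) - (-1)*25]
  = (-16)*(-5) - 3*(45) + 3*(35) = 50
Dy = (-2)*[(-5)*1 - (-2)*25] - (-16)*[(-1)*1 - (-2)*3] + 3*[(-1)*25 - (-5)*3]
  = (-2)*(45) - (-16)*(5) + 3*(-10) = -40
Dz = (-2)*[(-1)*25 - (-5)*(-2)] - 3*[(-1)*25 - (-5)*3] + (-16)*[(-1)*(-2) - (-1)*3]
  = (-2)*(-35) - 3*(-10) + (-16)*(5) = 20
x = Dx/D = 50/10 = 5, y = Dy/D = -40/10 = -4, z = Dz/D = 20/10 = 2
Check eq1: (-2)(5) + (3)(-4) + (3)(2) = -16 = -16 ✓
Check eq2: (-1)(5) + (-1)(-4) + (-2)(2) = -5 = -5 ✓
Check eq3: (3)(5) + (-2)(-4) + (1)(2) = 25 = 25 ✓

x = 5, y = -4, z = 2


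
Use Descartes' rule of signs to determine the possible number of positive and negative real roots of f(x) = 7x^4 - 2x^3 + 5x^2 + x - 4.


Descartes' rule of signs:

For positive roots, count sign changes in f(x) = 7x^4 - 2x^3 + 5x^2 + x - 4:
Signs of coefficients: +, -, +, +, -
Number of sign changes: 3
Possible positive real roots: 3, 1

For negative roots, examine f(-x) = 7x^4 + 2x^3 + 5x^2 - x - 4:
Signs of coefficients: +, +, +, -, -
Number of sign changes: 1
Possible negative real roots: 1

Positive roots: 3 or 1; Negative roots: 1


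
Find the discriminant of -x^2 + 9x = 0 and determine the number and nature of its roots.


For ax^2 + bx + c = 0, discriminant D = b^2 - 4ac
Here a = -1, b = 9, c = 0
D = (9)^2 - 4(-1)(0) = 81 - 0 = 81

D = 81 > 0 and is a perfect square (sqrt = 9)
The equation has 2 distinct real rational roots.

Discriminant = 81, 2 distinct real rational roots


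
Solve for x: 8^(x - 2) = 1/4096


Express both sides with the same base.
1/4096 = 8^(-4)
Since the bases match, equate exponents: x - 2 = -4
So x = -4 - (-2) = -2

x = -2


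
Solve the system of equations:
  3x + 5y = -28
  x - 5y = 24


Using Cramer's rule:
Determinant D = (3)(-5) - (1)(5) = -15 - 5 = -20
Dx = (-28)(-5) - (24)(5) = 140 - 120 = 20
Dy = (3)(24) - (1)(-28) = 72 + 28 = 100
x = Dx/D = 20/-20 = -1
y = Dy/D = 100/-20 = -5

x = -1, y = -5


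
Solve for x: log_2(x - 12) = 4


Convert to exponential form: x - 12 = 2^4 = 16
x = 16 + 12 = 28
Check: log_2(28 - 12) = log_2(16) = log_2(16) = 4 ✓

x = 28


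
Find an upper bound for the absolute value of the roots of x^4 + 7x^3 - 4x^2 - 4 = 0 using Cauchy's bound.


Cauchy's bound: all roots r satisfy |r| <= 1 + max(|a_i/a_n|) for i = 0,...,n-1
where a_n is the leading coefficient.

Coefficients: [1, 7, -4, 0, -4]
Leading coefficient a_n = 1
Ratios |a_i/a_n|: 7, 4, 0, 4
Maximum ratio: 7
Cauchy's bound: |r| <= 1 + 7 = 8

Upper bound = 8


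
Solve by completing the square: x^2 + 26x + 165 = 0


Start: x^2 + 26x + 165 = 0
Move constant: x^2 + 26x = -165
Half of 26 is 13, squared is 169
Add 169 to both sides: x^2 + 26x + 169 = 4
(x + 13)^2 = 4
x + 13 = ±2
x = -13 + 2 = -11 or x = -13 - 2 = -15

x = -15, x = -11


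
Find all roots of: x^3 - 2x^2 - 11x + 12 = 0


Let p(x) = x^3 - 2x^2 - 11x + 12. By the rational root theorem (leading coefficient 1), any rational root is an integer divisor of 12: try ±1, ±2, ... in turn.
Test x = 1: value = 0 ✓, so (x - 1) is a factor.
Synthetic division by (x - 1): bring down 1; 1(1) - 2 = -1; (-1)(1) - 11 = -12; (-12)(1) + 12 = 0 → quotient x^2 - x - 12, remainder 0.
Solve the quadratic x^2 - x - 12 = 0: discriminant = (-1)^2 - 4(1)(-12) = 1 + 48 = 49.
sqrt(49) = 7, so x = (1 ± 7)/2: x = 4 or x = -3.
Collecting all roots found:

x = -3, x = 1, x = 4


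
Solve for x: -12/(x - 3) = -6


Multiply both sides by (x - 3): -12 = -6(x - 3)
Distribute: -12 = -6x + 18
-6x = -12 - 18 = -30
x = 5

x = 5


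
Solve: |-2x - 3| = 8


An absolute value equation |expr| = 8 gives two cases:
Case 1: -2x - 3 = 8
  -2x = 11, so x = -11/2
Case 2: -2x - 3 = -8
  -2x = -5, so x = 5/2

x = -11/2, x = 5/2


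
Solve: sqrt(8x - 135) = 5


Square both sides: 8x - 135 = 5^2 = 25
8x = 25 + 135 = 160
x = 20
Check: sqrt(8*20 - 135) = sqrt(25) = 5 ✓

x = 20


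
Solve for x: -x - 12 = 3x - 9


Starting with: -x - 12 = 3x - 9
Move all x terms to left: (-1 - 3)x = -9 + 12
Simplify: -4x = 3
Divide both sides by -4: x = -3/4

x = -3/4


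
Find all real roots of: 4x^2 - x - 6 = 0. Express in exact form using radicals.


Using the quadratic formula: x = (-b ± sqrt(b^2 - 4ac)) / (2a)
Here a = 4, b = -1, c = -6
Discriminant = b^2 - 4ac = (-1)^2 - 4(4)(-6) = 1 + 96 = 97
Since discriminant = 97 > 0, there are two real roots.
x = (1 ± sqrt(97)) / 8
Numerically: x ≈ 1.3561 or x ≈ -1.1061

x = (1 + sqrt(97)) / 8 or x = (1 - sqrt(97)) / 8


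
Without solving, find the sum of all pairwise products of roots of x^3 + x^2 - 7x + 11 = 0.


By Vieta's formulas for x^3 + bx^2 + cx + d = 0:
  r1 + r2 + r3 = -b/a = -1
  r1*r2 + r1*r3 + r2*r3 = c/a = -7
  r1*r2*r3 = -d/a = -11


Sum of pairwise products = -7


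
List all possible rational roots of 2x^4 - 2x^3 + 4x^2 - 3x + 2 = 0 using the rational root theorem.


Rational root theorem: possible roots are ±p/q where:
  p divides the constant term (2): p ∈ {1, 2}
  q divides the leading coefficient (2): q ∈ {1, 2}

All possible rational roots: -2, -1, -1/2, 1/2, 1, 2

-2, -1, -1/2, 1/2, 1, 2


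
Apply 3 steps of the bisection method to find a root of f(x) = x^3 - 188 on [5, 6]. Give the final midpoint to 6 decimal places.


f(x) = x^3 - 188
f(5) = -63 < 0
f(6) = 28 > 0

Step 1: midpoint = (5.000000 + 6.000000)/2 = 5.500000
  f(5.500000) = -21.625000
  f(mid) < 0, so root is in [5.500000, 6.000000]

Step 2: midpoint = (5.500000 + 6.000000)/2 = 5.750000
  f(5.750000) = 2.109375
  f(mid) > 0, so root is in [5.500000, 5.750000]

Step 3: midpoint = (5.500000 + 5.750000)/2 = 5.625000
  f(5.625000) = -10.021484
  f(mid) < 0, so root is in [5.625000, 5.750000]

midpoint = 5.625000


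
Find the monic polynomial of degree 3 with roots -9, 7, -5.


A monic polynomial with roots -9, 7, -5 is:
p(x) = (x + 9)(x - 7)(x + 5)
After multiplying by (x + 9): x + 9
After multiplying by (x - 7): x^2 + 2x - 63
After multiplying by (x + 5): x^3 + 7x^2 - 53x - 315

x^3 + 7x^2 - 53x - 315


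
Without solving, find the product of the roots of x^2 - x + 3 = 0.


By Vieta's formulas for ax^2 + bx + c = 0:
  Sum of roots = -b/a
  Product of roots = c/a

Here a = 1, b = -1, c = 3
Sum = -(-1)/1 = 1
Product = 3/1 = 3

Product = 3


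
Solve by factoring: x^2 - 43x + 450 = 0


We need two numbers that multiply to 450 and add to -43.
Those numbers are -25 and -18 (since (-25) * (-18) = 450 and (-25) + (-18) = -43).
So x^2 - 43x + 450 = (x - 25)(x - 18) = 0
Setting each factor to zero: x = 25 or x = 18

x = 18, x = 25


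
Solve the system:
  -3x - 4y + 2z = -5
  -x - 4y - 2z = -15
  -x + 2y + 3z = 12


Using Cramer's rule. Expand each determinant along the first row.
D  = (-3)*[(-4)*3 - (-2)*2] - (-4)*[(-1)*3 - (-2)*(-1)] + 2*[(-1)*2 - (-4)*(-1)]
  = (-3)*(-8) - (-4)*(-5) + 2*(-6) = -8
Dx = (-5)*[(-4)*3 - (-2)*2] - (-4)*[(-15)*3 - (-2)*12] + 2*[(-15)*2 - (-4)*12]
  = (-5)*(-8) - (-4)*(-21) + 2*(18) = -8
Dy = (-3)*[(-15)*3 - (-2)*12] - (-5)*[(-1)*3 - (-2)*(-1)] + 2*[(-1)*12 - (-15)*(-1)]
  = (-3)*(-21) - (-5)*(-5) + 2*(-27) = -16
Dz = (-3)*[(-4)*12 - (-15)*2] - (-4)*[(-1)*12 - (-15)*(-1)] + (-5)*[(-1)*2 - (-4)*(-1)]
  = (-3)*(-18) - (-4)*(-27) + (-5)*(-6) = -24
x = Dx/D = -8/-8 = 1, y = Dy/D = -16/-8 = 2, z = Dz/D = -24/-8 = 3
Check eq1: (-3)(1) + (-4)(2) + (2)(3) = -5 = -5 ✓
Check eq2: (-1)(1) + (-4)(2) + (-2)(3) = -15 = -15 ✓
Check eq3: (-1)(1) + (2)(2) + (3)(3) = 12 = 12 ✓

x = 1, y = 2, z = 3


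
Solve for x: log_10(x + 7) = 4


Convert to exponential form: x + 7 = 10^4 = 10000
x = 10000 - 7 = 9993
Check: log_10(9993 + 7) = log_10(10000) = log_10(10000) = 4 ✓

x = 9993


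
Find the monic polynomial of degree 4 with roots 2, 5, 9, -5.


A monic polynomial with roots 2, 5, 9, -5 is:
p(x) = (x - 2)(x - 5)(x - 9)(x + 5)
After multiplying by (x - 2): x - 2
After multiplying by (x - 5): x^2 - 7x + 10
After multiplying by (x - 9): x^3 - 16x^2 + 73x - 90
After multiplying by (x + 5): x^4 - 11x^3 - 7x^2 + 275x - 450

x^4 - 11x^3 - 7x^2 + 275x - 450


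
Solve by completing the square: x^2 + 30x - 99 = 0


Start: x^2 + 30x - 99 = 0
Move constant: x^2 + 30x = 99
Half of 30 is 15, squared is 225
Add 225 to both sides: x^2 + 30x + 225 = 324
(x + 15)^2 = 324
x + 15 = ±18
x = -15 + 18 = 3 or x = -15 - 18 = -33

x = -33, x = 3


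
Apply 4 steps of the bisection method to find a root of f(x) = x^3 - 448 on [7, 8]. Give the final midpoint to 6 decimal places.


f(x) = x^3 - 448
f(7) = -105 < 0
f(8) = 64 > 0

Step 1: midpoint = (7.000000 + 8.000000)/2 = 7.500000
  f(7.500000) = -26.125000
  f(mid) < 0, so root is in [7.500000, 8.000000]

Step 2: midpoint = (7.500000 + 8.000000)/2 = 7.750000
  f(7.750000) = 17.484375
  f(mid) > 0, so root is in [7.500000, 7.750000]

Step 3: midpoint = (7.500000 + 7.750000)/2 = 7.625000
  f(7.625000) = -4.677734
  f(mid) < 0, so root is in [7.625000, 7.750000]

Step 4: midpoint = (7.625000 + 7.750000)/2 = 7.687500
  f(7.687500) = 6.313232
  f(mid) > 0, so root is in [7.625000, 7.687500]

midpoint = 7.687500
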